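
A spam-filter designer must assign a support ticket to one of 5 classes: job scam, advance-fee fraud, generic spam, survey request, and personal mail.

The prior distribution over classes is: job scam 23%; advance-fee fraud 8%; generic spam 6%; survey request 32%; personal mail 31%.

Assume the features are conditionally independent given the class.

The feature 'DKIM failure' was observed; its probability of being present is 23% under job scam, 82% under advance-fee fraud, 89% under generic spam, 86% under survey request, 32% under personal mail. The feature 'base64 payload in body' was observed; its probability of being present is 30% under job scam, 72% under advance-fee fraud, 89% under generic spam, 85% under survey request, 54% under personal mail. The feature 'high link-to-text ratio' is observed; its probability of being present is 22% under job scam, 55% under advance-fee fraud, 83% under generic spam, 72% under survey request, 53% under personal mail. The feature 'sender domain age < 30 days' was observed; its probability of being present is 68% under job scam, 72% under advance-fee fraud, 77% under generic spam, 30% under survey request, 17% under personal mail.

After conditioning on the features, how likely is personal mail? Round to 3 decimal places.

Multiply each prior by the joint likelihood of the feature pattern:
  job scam: 0.23 × 0.23 × 0.30 × 0.22 × 0.68 = 0.0023742
  advance-fee fraud: 0.08 × 0.82 × 0.72 × 0.55 × 0.72 = 0.018704
  generic spam: 0.06 × 0.89 × 0.89 × 0.83 × 0.77 = 0.030374
  survey request: 0.32 × 0.86 × 0.85 × 0.72 × 0.30 = 0.050527
  personal mail: 0.31 × 0.32 × 0.54 × 0.53 × 0.17 = 0.0048265
Marginal likelihood of the evidence = 0.10681.
P(personal mail | evidence) = 0.0048265 / 0.10681 ≈ 0.045.

0.045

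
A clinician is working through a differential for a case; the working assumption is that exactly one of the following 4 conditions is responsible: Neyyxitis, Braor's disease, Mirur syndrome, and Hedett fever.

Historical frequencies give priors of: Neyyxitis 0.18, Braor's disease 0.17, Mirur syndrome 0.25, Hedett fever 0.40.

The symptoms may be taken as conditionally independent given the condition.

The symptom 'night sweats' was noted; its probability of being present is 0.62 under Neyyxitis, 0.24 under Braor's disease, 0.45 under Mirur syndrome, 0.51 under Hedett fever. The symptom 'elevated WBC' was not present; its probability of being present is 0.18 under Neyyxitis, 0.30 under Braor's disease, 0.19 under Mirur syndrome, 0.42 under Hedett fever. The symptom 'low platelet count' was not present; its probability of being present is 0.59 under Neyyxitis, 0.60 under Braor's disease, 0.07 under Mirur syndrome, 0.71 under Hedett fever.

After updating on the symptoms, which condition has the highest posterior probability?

For each hypothesis, the unnormalized posterior weight is prior × product of the symptom likelihoods (using 1 − P(present | H) for each absent symptom):
  Neyyxitis: 0.18 × 0.62 × (1 − 0.18) × (1 − 0.59) = 0.03752
  Braor's disease: 0.17 × 0.24 × (1 − 0.30) × (1 − 0.60) = 0.011424
  Mirur syndrome: 0.25 × 0.45 × (1 − 0.19) × (1 − 0.07) = 0.084746
  Hedett fever: 0.40 × 0.51 × (1 − 0.42) × (1 − 0.71) = 0.034313
Normalizing constant Z = 0.03752 + 0.011424 + 0.084746 + 0.034313 = 0.168.
P(Neyyxitis | evidence) ≈ 0.03752 / 0.168 ≈ 0.223
P(Braor's disease | evidence) ≈ 0.011424 / 0.168 ≈ 0.068
P(Mirur syndrome | evidence) ≈ 0.084746 / 0.168 ≈ 0.504
P(Hedett fever | evidence) ≈ 0.034313 / 0.168 ≈ 0.204
The largest is 0.504, so Mirur syndrome is most probable.

Mirur syndrome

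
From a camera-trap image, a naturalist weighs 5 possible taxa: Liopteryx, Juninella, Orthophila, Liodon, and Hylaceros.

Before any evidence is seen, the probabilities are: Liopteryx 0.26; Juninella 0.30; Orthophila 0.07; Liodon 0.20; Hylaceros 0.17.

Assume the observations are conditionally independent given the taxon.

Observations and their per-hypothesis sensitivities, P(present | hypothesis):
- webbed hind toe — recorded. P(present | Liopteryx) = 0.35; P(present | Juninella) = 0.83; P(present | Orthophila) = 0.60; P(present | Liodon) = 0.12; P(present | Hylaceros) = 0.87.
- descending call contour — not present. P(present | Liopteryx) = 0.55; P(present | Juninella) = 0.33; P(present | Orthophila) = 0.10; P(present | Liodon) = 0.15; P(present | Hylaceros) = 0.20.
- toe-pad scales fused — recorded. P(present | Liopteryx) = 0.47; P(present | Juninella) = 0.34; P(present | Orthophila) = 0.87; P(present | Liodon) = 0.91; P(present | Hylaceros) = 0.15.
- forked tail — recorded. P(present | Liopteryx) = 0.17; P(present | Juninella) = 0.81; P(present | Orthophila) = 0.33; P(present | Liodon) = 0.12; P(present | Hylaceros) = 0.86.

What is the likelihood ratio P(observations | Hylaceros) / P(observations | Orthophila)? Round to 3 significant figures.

The Bayes factor is the ratio of the joint likelihoods of the evidence pattern under the two hypotheses (using 1 − P(present | H) for each absent observation).
  Hylaceros: 0.87 × (1 − 0.20) × 0.15 × 0.86 = 0.089784
  Orthophila: 0.60 × (1 − 0.10) × 0.87 × 0.33 = 0.15503
Bayes factor = 0.089784 / 0.15503 ≈ 0.579

0.579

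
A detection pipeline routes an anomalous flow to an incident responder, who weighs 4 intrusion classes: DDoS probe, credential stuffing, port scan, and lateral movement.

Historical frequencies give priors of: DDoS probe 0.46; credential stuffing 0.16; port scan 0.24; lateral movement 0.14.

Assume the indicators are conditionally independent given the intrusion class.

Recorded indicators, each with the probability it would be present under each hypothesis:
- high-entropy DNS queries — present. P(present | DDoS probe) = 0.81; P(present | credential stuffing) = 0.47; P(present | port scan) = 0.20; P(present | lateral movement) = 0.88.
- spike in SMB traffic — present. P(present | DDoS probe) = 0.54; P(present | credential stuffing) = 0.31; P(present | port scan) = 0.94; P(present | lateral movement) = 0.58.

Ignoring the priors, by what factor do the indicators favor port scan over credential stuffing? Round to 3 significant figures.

Joint likelihood of the indicator pattern under each hypothesis:
  port scan: 0.20 × 0.94 = 0.188
  credential stuffing: 0.47 × 0.31 = 0.1457
Bayes factor = 0.188 / 0.1457 ≈ 1.29

1.29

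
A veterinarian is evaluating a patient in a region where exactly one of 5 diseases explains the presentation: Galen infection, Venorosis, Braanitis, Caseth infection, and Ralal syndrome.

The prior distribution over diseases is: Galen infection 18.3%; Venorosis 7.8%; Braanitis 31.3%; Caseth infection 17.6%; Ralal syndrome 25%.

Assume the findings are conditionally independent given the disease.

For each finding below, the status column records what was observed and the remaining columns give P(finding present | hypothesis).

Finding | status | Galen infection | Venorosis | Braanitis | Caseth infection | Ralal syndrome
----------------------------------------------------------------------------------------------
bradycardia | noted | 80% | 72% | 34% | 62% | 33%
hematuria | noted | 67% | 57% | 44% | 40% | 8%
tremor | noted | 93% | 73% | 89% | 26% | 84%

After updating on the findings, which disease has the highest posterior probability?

Galen infection

For each hypothesis, the unnormalized posterior weight is prior × product of the finding likelihoods:
  Galen infection: 0.183 × 0.80 × 0.67 × 0.93 = 0.091222
  Venorosis: 0.078 × 0.72 × 0.57 × 0.73 = 0.023368
  Braanitis: 0.313 × 0.34 × 0.44 × 0.89 = 0.041674
  Caseth infection: 0.176 × 0.62 × 0.40 × 0.26 = 0.011348
  Ralal syndrome: 0.250 × 0.33 × 0.08 × 0.84 = 0.005544
Normalizing constant Z = 0.091222 + 0.023368 + 0.041674 + 0.011348 + 0.005544 = 0.17316.
P(Galen infection | evidence) ≈ 0.091222 / 0.17316 ≈ 0.527
P(Venorosis | evidence) ≈ 0.023368 / 0.17316 ≈ 0.135
P(Braanitis | evidence) ≈ 0.041674 / 0.17316 ≈ 0.241
P(Caseth infection | evidence) ≈ 0.011348 / 0.17316 ≈ 0.066
P(Ralal syndrome | evidence) ≈ 0.005544 / 0.17316 ≈ 0.032
The largest is 0.527, so Galen infection is most probable.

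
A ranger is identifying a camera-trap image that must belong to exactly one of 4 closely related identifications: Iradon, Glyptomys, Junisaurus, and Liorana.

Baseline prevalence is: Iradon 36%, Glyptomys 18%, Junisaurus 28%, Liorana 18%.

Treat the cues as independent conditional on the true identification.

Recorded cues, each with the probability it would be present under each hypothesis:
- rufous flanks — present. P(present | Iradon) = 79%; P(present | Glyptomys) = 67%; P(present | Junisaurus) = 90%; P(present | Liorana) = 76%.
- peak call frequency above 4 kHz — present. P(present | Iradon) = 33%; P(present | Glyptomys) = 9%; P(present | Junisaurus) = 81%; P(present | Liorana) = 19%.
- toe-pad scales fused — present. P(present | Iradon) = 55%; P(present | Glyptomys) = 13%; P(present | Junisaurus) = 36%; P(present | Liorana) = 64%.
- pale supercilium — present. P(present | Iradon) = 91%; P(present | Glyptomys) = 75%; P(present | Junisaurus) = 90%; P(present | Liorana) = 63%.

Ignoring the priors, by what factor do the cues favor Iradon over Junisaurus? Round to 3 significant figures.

0.552

Take the product of per-cue likelihoods under each hypothesis, then divide.
  Iradon: 0.79 × 0.33 × 0.55 × 0.91 = 0.13048
  Junisaurus: 0.90 × 0.81 × 0.36 × 0.90 = 0.2362
Bayes factor = 0.13048 / 0.2362 ≈ 0.552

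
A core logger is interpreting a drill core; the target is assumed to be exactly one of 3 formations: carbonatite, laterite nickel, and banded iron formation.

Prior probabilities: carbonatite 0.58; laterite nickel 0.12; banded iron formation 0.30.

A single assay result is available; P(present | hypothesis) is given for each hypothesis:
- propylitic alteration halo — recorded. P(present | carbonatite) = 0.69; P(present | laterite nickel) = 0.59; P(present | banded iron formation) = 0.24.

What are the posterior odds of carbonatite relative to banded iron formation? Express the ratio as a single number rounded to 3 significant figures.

5.56

Unnormalized posterior weight (prior times the assay result likelihood) for each of the two hypotheses:
  carbonatite: 0.58 × 0.69 = 0.4002
  banded iron formation: 0.30 × 0.24 = 0.072
Odds(carbonatite : banded iron formation) = 0.4002 / 0.072 ≈ 5.56.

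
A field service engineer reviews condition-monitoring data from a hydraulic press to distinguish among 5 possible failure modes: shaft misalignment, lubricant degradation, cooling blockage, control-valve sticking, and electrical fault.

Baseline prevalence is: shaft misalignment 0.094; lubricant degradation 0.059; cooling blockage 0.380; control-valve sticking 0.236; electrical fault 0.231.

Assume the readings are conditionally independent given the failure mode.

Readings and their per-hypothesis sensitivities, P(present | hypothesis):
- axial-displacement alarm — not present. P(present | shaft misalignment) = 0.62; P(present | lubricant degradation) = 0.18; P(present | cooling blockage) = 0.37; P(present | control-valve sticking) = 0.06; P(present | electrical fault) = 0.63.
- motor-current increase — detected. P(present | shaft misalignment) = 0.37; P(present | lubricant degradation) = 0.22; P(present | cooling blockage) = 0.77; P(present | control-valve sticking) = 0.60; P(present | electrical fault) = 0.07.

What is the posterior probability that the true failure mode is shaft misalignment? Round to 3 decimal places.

Multiply each prior by the joint likelihood of the reading pattern (using 1 − P(present | H) for each absent reading):
  shaft misalignment: 0.094 × (1 − 0.62) × 0.37 = 0.013216
  lubricant degradation: 0.059 × (1 − 0.18) × 0.22 = 0.010644
  cooling blockage: 0.380 × (1 − 0.37) × 0.77 = 0.18434
  control-valve sticking: 0.236 × (1 − 0.06) × 0.60 = 0.1331
  electrical fault: 0.231 × (1 − 0.63) × 0.07 = 0.0059829
The unnormalized weights sum to 0.34728.
P(shaft misalignment | evidence) = 0.013216 / 0.34728 ≈ 0.038.

0.038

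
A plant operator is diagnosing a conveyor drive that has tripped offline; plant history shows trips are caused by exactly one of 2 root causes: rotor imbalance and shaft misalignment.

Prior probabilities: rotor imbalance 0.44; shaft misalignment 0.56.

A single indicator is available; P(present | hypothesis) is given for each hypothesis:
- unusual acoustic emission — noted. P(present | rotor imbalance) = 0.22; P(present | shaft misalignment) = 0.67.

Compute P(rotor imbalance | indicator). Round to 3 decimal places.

0.205

By Bayes' rule, the unnormalized weight for each hypothesis is prior × likelihood:
  rotor imbalance: 0.44 × 0.22 = 0.0968
  shaft misalignment: 0.56 × 0.67 = 0.3752
Marginal likelihood of the evidence = 0.472.
P(rotor imbalance | evidence) = 0.0968 / 0.472 ≈ 0.205.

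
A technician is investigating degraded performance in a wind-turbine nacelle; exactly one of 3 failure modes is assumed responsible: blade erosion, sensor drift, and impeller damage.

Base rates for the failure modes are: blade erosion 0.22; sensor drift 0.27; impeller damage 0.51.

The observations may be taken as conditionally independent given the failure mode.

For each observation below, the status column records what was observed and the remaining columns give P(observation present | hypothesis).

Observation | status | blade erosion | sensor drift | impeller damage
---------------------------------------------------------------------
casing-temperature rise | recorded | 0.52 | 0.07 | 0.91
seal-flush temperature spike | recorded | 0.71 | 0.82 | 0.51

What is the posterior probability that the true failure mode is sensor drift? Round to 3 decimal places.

0.046

Multiply each prior by the joint likelihood of the evidence pattern:
  blade erosion: 0.22 × 0.52 × 0.71 = 0.081224
  sensor drift: 0.27 × 0.07 × 0.82 = 0.015498
  impeller damage: 0.51 × 0.91 × 0.51 = 0.23669
Marginal likelihood of the evidence = 0.33341.
P(sensor drift | evidence) = 0.015498 / 0.33341 ≈ 0.046.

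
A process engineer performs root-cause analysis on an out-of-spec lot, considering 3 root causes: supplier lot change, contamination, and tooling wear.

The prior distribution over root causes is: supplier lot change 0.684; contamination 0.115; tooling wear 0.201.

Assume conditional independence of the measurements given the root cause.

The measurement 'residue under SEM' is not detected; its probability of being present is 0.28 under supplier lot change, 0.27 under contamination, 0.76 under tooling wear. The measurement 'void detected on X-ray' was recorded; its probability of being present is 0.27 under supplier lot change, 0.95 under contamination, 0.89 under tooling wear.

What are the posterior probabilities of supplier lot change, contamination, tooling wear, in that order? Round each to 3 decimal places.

0.520, 0.312, 0.168

By Bayes' rule with conditional independence, the unnormalized weight for each hypothesis is prior × ∏ likelihoods (using 1 − P(present | H) for each absent measurement):
  supplier lot change: 0.684 × (1 − 0.28) × 0.27 = 0.13297
  contamination: 0.115 × (1 − 0.27) × 0.95 = 0.079752
  tooling wear: 0.201 × (1 − 0.76) × 0.89 = 0.042934
The unnormalized weights sum to 0.25566.
P(supplier lot change | evidence) = 0.13297 / 0.25566 ≈ 0.520
P(contamination | evidence) = 0.079752 / 0.25566 ≈ 0.312
P(tooling wear | evidence) = 0.042934 / 0.25566 ≈ 0.168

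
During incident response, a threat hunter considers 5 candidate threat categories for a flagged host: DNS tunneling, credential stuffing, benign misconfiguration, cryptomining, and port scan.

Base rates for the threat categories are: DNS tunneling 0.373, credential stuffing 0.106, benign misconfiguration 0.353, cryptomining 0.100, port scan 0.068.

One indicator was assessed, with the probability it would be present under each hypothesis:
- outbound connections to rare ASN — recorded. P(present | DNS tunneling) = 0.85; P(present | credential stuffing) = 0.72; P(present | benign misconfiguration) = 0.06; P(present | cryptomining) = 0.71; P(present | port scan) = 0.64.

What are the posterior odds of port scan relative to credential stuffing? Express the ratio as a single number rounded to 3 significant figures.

Posterior odds equal prior odds times the likelihood ratio; only the two competing hypotheses matter.
  port scan: 0.068 × 0.64 = 0.04352
  credential stuffing: 0.106 × 0.72 = 0.07632
Odds(port scan : credential stuffing) = 0.04352 / 0.07632 ≈ 0.570.

0.570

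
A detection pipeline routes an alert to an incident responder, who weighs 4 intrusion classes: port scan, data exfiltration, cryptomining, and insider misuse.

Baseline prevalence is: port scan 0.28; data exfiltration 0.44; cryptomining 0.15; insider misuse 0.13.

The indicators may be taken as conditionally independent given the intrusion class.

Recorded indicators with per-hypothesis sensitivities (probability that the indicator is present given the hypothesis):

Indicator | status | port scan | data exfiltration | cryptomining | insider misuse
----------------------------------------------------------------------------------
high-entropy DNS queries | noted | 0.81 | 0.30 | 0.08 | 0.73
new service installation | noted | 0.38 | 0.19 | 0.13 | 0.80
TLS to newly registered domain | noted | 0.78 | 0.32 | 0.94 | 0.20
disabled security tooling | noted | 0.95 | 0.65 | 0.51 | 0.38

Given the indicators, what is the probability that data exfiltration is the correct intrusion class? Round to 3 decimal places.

0.069

By Bayes' rule with conditional independence, the unnormalized weight for each hypothesis is prior × ∏ likelihoods:
  port scan: 0.28 × 0.81 × 0.38 × 0.78 × 0.95 = 0.063862
  data exfiltration: 0.44 × 0.30 × 0.19 × 0.32 × 0.65 = 0.0052166
  cryptomining: 0.15 × 0.08 × 0.13 × 0.94 × 0.51 = 0.00074786
  insider misuse: 0.13 × 0.73 × 0.80 × 0.20 × 0.38 = 0.0057699
The unnormalized weights sum to 0.075597.
P(data exfiltration | evidence) = 0.0052166 / 0.075597 ≈ 0.069.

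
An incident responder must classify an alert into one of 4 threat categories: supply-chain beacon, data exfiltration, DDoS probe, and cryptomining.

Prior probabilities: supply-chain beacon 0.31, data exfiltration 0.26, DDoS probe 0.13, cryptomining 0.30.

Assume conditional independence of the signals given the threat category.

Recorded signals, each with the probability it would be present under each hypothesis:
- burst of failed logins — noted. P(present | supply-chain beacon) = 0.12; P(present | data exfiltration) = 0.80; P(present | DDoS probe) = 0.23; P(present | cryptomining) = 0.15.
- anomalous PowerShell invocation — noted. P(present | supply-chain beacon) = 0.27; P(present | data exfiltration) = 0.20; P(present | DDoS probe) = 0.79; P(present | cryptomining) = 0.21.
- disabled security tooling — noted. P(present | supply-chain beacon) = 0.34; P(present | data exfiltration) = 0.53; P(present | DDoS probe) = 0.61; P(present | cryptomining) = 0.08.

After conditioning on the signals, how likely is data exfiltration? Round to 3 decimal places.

For each hypothesis, the unnormalized posterior weight is prior × product of the signal likelihoods:
  supply-chain beacon: 0.31 × 0.12 × 0.27 × 0.34 = 0.003415
  data exfiltration: 0.26 × 0.80 × 0.20 × 0.53 = 0.022048
  DDoS probe: 0.13 × 0.23 × 0.79 × 0.61 = 0.014409
  cryptomining: 0.30 × 0.15 × 0.21 × 0.08 = 0.000756
Normalizing constant Z = 0.003415 + 0.022048 + 0.014409 + 0.000756 = 0.040628.
P(data exfiltration | evidence) = 0.022048 / 0.040628 ≈ 0.543.

0.543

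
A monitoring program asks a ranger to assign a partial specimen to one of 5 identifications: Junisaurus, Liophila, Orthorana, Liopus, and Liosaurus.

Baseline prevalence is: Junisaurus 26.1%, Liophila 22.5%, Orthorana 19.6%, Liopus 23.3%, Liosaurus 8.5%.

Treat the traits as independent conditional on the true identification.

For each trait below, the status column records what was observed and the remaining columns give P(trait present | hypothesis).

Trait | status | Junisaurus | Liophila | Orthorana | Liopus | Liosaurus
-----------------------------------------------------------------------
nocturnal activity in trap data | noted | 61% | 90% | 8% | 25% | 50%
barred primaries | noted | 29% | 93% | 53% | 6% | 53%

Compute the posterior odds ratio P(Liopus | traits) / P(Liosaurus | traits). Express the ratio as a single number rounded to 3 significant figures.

Unnormalized posterior weight (prior times the trait likelihoods) for each of the two hypotheses:
  Liopus: 0.233 × 0.25 × 0.06 = 0.003495
  Liosaurus: 0.085 × 0.50 × 0.53 = 0.022525
Odds(Liopus : Liosaurus) = 0.003495 / 0.022525 ≈ 0.155.

0.155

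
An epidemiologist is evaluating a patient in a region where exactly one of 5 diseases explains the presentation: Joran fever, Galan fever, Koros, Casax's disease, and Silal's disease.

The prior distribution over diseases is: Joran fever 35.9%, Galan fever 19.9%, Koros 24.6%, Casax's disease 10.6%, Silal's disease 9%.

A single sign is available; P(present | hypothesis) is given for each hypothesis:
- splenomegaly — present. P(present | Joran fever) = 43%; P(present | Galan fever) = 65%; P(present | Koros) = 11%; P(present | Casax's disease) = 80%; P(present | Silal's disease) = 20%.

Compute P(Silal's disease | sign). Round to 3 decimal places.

For each hypothesis, the unnormalized posterior weight is prior × likelihood:
  Joran fever: 0.359 × 0.43 = 0.15437
  Galan fever: 0.199 × 0.65 = 0.12935
  Koros: 0.246 × 0.11 = 0.02706
  Casax's disease: 0.106 × 0.80 = 0.0848
  Silal's disease: 0.090 × 0.20 = 0.018
The unnormalized weights sum to 0.41358.
P(Silal's disease | evidence) = 0.018 / 0.41358 ≈ 0.044.

0.044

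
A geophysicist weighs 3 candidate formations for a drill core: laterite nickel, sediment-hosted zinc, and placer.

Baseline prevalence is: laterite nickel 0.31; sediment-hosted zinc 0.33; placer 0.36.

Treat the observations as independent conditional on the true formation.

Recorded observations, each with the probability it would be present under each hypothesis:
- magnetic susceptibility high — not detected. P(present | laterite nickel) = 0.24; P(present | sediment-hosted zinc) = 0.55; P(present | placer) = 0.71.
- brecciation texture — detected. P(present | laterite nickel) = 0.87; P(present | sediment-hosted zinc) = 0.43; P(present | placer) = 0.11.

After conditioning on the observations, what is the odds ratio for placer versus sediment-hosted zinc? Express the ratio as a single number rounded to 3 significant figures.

The normalizing constant cancels in an odds ratio, so compute prior × likelihood for the two hypotheses only (using 1 − P(present | H) for each absent observation):
  placer: 0.36 × (1 − 0.71) × 0.11 = 0.011484
  sediment-hosted zinc: 0.33 × (1 − 0.55) × 0.43 = 0.063855
Odds(placer : sediment-hosted zinc) = 0.011484 / 0.063855 ≈ 0.180.

0.180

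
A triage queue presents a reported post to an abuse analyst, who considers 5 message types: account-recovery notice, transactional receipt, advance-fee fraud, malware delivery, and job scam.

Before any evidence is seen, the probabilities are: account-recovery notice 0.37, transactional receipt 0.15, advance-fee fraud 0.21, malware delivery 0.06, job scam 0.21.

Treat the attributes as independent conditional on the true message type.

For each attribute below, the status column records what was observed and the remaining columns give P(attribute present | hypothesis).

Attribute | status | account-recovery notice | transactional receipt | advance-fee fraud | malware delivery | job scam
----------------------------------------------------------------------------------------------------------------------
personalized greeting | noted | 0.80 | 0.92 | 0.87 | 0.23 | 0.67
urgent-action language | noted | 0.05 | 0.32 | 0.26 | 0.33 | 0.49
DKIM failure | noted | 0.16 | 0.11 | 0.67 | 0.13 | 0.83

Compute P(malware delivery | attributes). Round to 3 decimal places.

For each hypothesis, the unnormalized posterior weight is prior × product of the attribute likelihoods:
  account-recovery notice: 0.37 × 0.80 × 0.05 × 0.16 = 0.002368
  transactional receipt: 0.15 × 0.92 × 0.32 × 0.11 = 0.0048576
  advance-fee fraud: 0.21 × 0.87 × 0.26 × 0.67 = 0.031826
  malware delivery: 0.06 × 0.23 × 0.33 × 0.13 = 0.00059202
  job scam: 0.21 × 0.67 × 0.49 × 0.83 = 0.057223
The unnormalized weights sum to 0.096867.
P(malware delivery | evidence) = 0.00059202 / 0.096867 ≈ 0.006.

0.006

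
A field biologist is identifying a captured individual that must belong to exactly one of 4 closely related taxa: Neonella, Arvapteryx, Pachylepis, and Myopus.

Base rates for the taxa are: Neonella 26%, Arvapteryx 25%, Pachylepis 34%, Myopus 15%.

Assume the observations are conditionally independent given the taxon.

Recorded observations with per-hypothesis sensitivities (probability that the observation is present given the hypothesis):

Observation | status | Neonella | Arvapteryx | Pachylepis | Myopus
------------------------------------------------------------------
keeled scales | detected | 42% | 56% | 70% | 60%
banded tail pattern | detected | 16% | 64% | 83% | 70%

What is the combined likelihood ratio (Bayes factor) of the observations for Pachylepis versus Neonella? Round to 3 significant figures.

8.65

Take the product of per-observation likelihoods under each hypothesis, then divide.
  Pachylepis: 0.70 × 0.83 = 0.581
  Neonella: 0.42 × 0.16 = 0.0672
Bayes factor = 0.581 / 0.0672 ≈ 8.65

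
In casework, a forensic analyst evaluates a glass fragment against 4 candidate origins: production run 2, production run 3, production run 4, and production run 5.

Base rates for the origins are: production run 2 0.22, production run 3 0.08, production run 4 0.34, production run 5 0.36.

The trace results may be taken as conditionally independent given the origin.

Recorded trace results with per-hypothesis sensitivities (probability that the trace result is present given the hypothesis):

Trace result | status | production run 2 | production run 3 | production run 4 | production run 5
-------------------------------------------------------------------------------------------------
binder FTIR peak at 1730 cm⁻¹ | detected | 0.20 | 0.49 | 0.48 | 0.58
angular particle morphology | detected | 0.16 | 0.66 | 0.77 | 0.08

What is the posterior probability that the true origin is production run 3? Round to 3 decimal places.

0.148

By Bayes' rule with conditional independence, the unnormalized weight for each hypothesis is prior × ∏ likelihoods:
  production run 2: 0.22 × 0.20 × 0.16 = 0.00704
  production run 3: 0.08 × 0.49 × 0.66 = 0.025872
  production run 4: 0.34 × 0.48 × 0.77 = 0.12566
  production run 5: 0.36 × 0.58 × 0.08 = 0.016704
The unnormalized weights sum to 0.17528.
P(production run 3 | evidence) = 0.025872 / 0.17528 ≈ 0.148.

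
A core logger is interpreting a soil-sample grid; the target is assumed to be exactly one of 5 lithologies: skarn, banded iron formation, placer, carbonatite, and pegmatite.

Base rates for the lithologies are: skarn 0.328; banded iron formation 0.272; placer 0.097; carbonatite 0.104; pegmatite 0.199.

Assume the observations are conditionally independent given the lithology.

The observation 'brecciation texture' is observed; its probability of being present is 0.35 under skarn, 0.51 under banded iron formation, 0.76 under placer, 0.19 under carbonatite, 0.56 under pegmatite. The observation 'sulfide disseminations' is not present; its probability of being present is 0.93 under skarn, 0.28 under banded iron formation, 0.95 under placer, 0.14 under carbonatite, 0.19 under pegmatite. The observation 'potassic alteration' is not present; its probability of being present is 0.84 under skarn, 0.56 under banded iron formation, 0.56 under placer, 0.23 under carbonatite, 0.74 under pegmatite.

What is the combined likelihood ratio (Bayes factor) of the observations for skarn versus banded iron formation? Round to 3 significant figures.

Joint likelihood of the evidence pattern under each hypothesis (using 1 − P(present | H) for each absent observation):
  skarn: 0.35 × (1 − 0.93) × (1 − 0.84) = 0.00392
  banded iron formation: 0.51 × (1 − 0.28) × (1 − 0.56) = 0.16157
Bayes factor = 0.00392 / 0.16157 ≈ 0.0243

0.0243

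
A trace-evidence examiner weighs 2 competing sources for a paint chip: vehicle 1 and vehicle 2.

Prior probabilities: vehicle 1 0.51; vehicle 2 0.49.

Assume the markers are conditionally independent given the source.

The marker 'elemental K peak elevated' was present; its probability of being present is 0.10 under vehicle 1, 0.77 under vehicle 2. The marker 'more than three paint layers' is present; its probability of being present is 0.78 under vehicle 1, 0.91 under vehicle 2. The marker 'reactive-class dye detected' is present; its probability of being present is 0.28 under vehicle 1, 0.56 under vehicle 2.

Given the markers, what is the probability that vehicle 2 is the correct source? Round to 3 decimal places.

0.945

For each hypothesis, the unnormalized posterior weight is prior × product of the marker likelihoods:
  vehicle 1: 0.51 × 0.10 × 0.78 × 0.28 = 0.011138
  vehicle 2: 0.49 × 0.77 × 0.91 × 0.56 = 0.19227
The unnormalized weights sum to 0.20341.
P(vehicle 2 | evidence) = 0.19227 / 0.20341 ≈ 0.945.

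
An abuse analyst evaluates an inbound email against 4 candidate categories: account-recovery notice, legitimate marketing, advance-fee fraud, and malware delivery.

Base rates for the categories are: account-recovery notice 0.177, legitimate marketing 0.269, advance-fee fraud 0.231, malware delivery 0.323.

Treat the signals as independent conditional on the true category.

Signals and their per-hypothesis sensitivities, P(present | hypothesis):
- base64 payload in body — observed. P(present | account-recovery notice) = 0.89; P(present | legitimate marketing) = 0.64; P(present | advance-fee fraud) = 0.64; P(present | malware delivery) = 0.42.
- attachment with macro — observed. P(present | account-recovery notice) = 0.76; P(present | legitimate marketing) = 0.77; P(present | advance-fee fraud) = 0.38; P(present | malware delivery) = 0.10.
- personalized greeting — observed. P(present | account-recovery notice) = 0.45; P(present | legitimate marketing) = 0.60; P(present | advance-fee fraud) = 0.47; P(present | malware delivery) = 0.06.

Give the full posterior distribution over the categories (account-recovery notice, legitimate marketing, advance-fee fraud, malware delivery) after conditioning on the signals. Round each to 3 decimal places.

For each hypothesis, the unnormalized posterior weight is prior × product of the signal likelihoods:
  account-recovery notice: 0.177 × 0.89 × 0.76 × 0.45 = 0.053875
  legitimate marketing: 0.269 × 0.64 × 0.77 × 0.60 = 0.079538
  advance-fee fraud: 0.231 × 0.64 × 0.38 × 0.47 = 0.026404
  malware delivery: 0.323 × 0.42 × 0.10 × 0.06 = 0.00081396
Marginal likelihood of the evidence = 0.16063.
P(account-recovery notice | evidence) = 0.053875 / 0.16063 ≈ 0.335
P(legitimate marketing | evidence) = 0.079538 / 0.16063 ≈ 0.495
P(advance-fee fraud | evidence) = 0.026404 / 0.16063 ≈ 0.164
P(malware delivery | evidence) = 0.00081396 / 0.16063 ≈ 0.005

0.335, 0.495, 0.164, 0.005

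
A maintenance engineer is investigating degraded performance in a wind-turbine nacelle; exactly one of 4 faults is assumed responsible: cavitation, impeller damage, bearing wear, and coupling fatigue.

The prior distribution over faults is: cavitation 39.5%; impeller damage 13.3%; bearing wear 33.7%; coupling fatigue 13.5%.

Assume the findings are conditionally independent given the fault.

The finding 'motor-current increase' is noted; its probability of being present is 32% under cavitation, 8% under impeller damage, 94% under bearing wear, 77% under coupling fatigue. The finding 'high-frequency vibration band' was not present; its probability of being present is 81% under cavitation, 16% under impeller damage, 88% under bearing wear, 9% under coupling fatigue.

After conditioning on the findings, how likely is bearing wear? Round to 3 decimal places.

0.230

Multiply each prior by the joint likelihood of the evidence pattern (using 1 − P(present | H) for each absent finding):
  cavitation: 0.395 × 0.32 × (1 − 0.81) = 0.024016
  impeller damage: 0.133 × 0.08 × (1 − 0.16) = 0.0089376
  bearing wear: 0.337 × 0.94 × (1 − 0.88) = 0.038014
  coupling fatigue: 0.135 × 0.77 × (1 − 0.09) = 0.094595
Marginal likelihood of the evidence = 0.16556.
P(bearing wear | evidence) = 0.038014 / 0.16556 ≈ 0.230.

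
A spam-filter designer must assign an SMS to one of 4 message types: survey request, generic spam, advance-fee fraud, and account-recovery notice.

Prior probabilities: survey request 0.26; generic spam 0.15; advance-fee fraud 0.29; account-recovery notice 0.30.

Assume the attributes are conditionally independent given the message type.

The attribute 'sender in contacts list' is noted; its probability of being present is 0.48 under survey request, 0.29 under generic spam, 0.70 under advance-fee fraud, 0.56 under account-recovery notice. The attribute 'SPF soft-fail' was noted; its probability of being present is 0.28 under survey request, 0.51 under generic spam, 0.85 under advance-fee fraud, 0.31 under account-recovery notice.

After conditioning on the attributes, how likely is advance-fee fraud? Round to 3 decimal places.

For each hypothesis, the unnormalized posterior weight is prior × product of the attribute likelihoods:
  survey request: 0.26 × 0.48 × 0.28 = 0.034944
  generic spam: 0.15 × 0.29 × 0.51 = 0.022185
  advance-fee fraud: 0.29 × 0.70 × 0.85 = 0.17255
  account-recovery notice: 0.30 × 0.56 × 0.31 = 0.05208
Marginal likelihood of the evidence = 0.28176.
P(advance-fee fraud | evidence) = 0.17255 / 0.28176 ≈ 0.612.

0.612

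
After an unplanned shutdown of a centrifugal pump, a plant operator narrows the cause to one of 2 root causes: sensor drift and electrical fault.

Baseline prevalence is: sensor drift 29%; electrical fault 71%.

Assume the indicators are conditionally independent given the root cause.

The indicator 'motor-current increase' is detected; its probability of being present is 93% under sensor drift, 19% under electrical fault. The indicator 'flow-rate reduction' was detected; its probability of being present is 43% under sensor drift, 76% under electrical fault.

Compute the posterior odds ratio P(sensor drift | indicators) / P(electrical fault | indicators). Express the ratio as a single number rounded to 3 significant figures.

1.13

Unnormalized posterior weight (prior times the indicator likelihoods) for each of the two hypotheses:
  sensor drift: 0.29 × 0.93 × 0.43 = 0.11597
  electrical fault: 0.71 × 0.19 × 0.76 = 0.10252
Posterior odds = 0.11597 / 0.10252 ≈ 1.13.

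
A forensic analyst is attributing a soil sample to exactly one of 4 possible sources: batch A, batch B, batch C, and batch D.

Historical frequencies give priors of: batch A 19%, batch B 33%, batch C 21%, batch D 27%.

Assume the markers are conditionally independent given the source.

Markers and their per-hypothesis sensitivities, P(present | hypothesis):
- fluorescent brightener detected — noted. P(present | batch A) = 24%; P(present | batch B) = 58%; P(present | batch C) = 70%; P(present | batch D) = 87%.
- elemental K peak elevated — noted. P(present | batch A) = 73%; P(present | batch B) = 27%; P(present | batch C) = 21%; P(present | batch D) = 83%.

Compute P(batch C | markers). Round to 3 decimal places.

Multiply each prior by the joint likelihood of the marker pattern:
  batch A: 0.19 × 0.24 × 0.73 = 0.033288
  batch B: 0.33 × 0.58 × 0.27 = 0.051678
  batch C: 0.21 × 0.70 × 0.21 = 0.03087
  batch D: 0.27 × 0.87 × 0.83 = 0.19497
The unnormalized weights sum to 0.3108.
P(batch C | evidence) = 0.03087 / 0.3108 ≈ 0.099.

0.099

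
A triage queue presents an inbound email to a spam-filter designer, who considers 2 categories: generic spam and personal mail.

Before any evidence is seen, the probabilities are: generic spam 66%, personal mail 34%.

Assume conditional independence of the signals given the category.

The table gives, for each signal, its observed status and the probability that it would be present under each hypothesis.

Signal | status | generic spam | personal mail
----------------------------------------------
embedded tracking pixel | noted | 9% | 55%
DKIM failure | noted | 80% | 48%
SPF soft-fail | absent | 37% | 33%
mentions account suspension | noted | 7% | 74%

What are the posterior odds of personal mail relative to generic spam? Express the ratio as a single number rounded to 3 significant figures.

The normalizing constant cancels in an odds ratio, so compute prior × likelihood for the two hypotheses only (using 1 − P(present | H) for each absent signal):
  personal mail: 0.34 × 0.55 × 0.48 × (1 − 0.33) × 0.74 = 0.044503
  generic spam: 0.66 × 0.09 × 0.80 × (1 − 0.37) × 0.07 = 0.0020956
Odds(personal mail : generic spam) = 0.044503 / 0.0020956 ≈ 21.2.

21.2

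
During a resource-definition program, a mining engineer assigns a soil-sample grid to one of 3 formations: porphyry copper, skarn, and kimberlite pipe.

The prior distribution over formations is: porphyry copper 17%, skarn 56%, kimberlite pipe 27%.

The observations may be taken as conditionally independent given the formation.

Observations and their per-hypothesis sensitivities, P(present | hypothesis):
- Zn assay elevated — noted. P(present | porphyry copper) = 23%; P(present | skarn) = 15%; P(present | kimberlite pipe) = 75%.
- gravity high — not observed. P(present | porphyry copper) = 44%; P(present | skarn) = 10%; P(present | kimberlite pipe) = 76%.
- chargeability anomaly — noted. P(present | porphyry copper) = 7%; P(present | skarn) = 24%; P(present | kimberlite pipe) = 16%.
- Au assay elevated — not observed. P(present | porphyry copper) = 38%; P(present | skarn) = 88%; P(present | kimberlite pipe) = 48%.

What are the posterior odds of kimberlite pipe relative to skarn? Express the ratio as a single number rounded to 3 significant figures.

The normalizing constant cancels in an odds ratio, so compute prior × likelihood for the two hypotheses only (using 1 − P(present | H) for each absent observation):
  kimberlite pipe: 0.27 × 0.75 × (1 − 0.76) × 0.16 × (1 − 0.48) = 0.0040435
  skarn: 0.56 × 0.15 × (1 − 0.10) × 0.24 × (1 − 0.88) = 0.0021773
Posterior odds = 0.0040435 / 0.0021773 ≈ 1.86.

1.86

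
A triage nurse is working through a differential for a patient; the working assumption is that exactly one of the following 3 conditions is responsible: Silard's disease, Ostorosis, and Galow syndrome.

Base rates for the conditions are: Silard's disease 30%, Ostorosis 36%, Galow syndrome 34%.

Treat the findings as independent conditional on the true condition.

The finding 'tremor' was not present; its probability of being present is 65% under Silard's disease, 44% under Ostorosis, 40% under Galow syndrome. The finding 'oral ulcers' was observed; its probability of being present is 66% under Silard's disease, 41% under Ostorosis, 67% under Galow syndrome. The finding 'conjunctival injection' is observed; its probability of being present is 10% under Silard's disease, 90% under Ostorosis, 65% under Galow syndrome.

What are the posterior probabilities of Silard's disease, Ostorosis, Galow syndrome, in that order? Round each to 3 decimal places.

By Bayes' rule with conditional independence, the unnormalized weight for each hypothesis is prior × ∏ likelihoods (using 1 − P(present | H) for each absent finding):
  Silard's disease: 0.30 × (1 − 0.65) × 0.66 × 0.10 = 0.00693
  Ostorosis: 0.36 × (1 − 0.44) × 0.41 × 0.90 = 0.07439
  Galow syndrome: 0.34 × (1 − 0.40) × 0.67 × 0.65 = 0.088842
The unnormalized weights sum to 0.17016.
P(Silard's disease | evidence) = 0.00693 / 0.17016 ≈ 0.041
P(Ostorosis | evidence) = 0.07439 / 0.17016 ≈ 0.437
P(Galow syndrome | evidence) = 0.088842 / 0.17016 ≈ 0.522

0.041, 0.437, 0.522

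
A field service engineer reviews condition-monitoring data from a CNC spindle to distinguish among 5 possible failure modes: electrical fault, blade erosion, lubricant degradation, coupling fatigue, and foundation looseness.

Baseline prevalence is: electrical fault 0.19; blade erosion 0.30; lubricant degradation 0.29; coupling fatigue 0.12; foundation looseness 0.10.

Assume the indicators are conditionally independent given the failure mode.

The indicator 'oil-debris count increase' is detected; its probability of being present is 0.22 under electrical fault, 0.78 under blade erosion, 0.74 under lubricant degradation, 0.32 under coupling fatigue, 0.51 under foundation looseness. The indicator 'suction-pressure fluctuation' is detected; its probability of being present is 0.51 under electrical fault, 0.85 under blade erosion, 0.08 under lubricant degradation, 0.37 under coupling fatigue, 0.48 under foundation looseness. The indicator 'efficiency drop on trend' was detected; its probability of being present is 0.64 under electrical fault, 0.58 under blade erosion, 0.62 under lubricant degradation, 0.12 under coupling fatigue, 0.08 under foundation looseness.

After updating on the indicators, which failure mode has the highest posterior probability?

blade erosion

By Bayes' rule with conditional independence, the unnormalized weight for each hypothesis is prior × ∏ likelihoods:
  electrical fault: 0.19 × 0.22 × 0.51 × 0.64 = 0.013644
  blade erosion: 0.30 × 0.78 × 0.85 × 0.58 = 0.11536
  lubricant degradation: 0.29 × 0.74 × 0.08 × 0.62 = 0.010644
  coupling fatigue: 0.12 × 0.32 × 0.37 × 0.12 = 0.001705
  foundation looseness: 0.10 × 0.51 × 0.48 × 0.08 = 0.0019584
Marginal likelihood of the evidence = 0.14331.
P(electrical fault | evidence) ≈ 0.013644 / 0.14331 ≈ 0.095
P(blade erosion | evidence) ≈ 0.11536 / 0.14331 ≈ 0.805
P(lubricant degradation | evidence) ≈ 0.010644 / 0.14331 ≈ 0.074
P(coupling fatigue | evidence) ≈ 0.001705 / 0.14331 ≈ 0.012
P(foundation looseness | evidence) ≈ 0.0019584 / 0.14331 ≈ 0.014
The largest is 0.805, so blade erosion is most probable.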